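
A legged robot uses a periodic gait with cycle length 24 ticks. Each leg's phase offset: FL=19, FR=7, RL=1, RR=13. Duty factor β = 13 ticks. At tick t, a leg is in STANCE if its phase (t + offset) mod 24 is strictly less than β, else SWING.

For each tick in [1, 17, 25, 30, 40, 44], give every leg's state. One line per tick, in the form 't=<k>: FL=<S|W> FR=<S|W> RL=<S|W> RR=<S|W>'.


t=1: phase=(20,8,2,14) vs β=13 → FL=W FR=S RL=S RR=W
t=17: phase=(12,0,18,6) vs β=13 → FL=S FR=S RL=W RR=S
t=25: phase=(20,8,2,14) vs β=13 → FL=W FR=S RL=S RR=W
t=30: phase=(1,13,7,19) vs β=13 → FL=S FR=W RL=S RR=W
t=40: phase=(11,23,17,5) vs β=13 → FL=S FR=W RL=W RR=S
t=44: phase=(15,3,21,9) vs β=13 → FL=W FR=S RL=W RR=S

t=1: FL=W FR=S RL=S RR=W
t=17: FL=S FR=S RL=W RR=S
t=25: FL=W FR=S RL=S RR=W
t=30: FL=S FR=W RL=S RR=W
t=40: FL=S FR=W RL=W RR=S
t=44: FL=W FR=S RL=W RR=S


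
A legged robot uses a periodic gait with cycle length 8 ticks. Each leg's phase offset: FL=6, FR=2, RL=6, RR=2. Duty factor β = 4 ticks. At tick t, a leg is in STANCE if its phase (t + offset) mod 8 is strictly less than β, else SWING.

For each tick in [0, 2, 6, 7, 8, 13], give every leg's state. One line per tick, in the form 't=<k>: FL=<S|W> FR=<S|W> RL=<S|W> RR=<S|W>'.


t=0: FL=W FR=S RL=W RR=S
t=2: FL=S FR=W RL=S RR=W
t=6: FL=W FR=S RL=W RR=S
t=7: FL=W FR=S RL=W RR=S
t=8: FL=W FR=S RL=W RR=S
t=13: FL=S FR=W RL=S RR=W

t=0: phase=(6,2,6,2) vs β=4 → FL=W FR=S RL=W RR=S
t=2: phase=(0,4,0,4) vs β=4 → FL=S FR=W RL=S RR=W
t=6: phase=(4,0,4,0) vs β=4 → FL=W FR=S RL=W RR=S
t=7: phase=(5,1,5,1) vs β=4 → FL=W FR=S RL=W RR=S
t=8: phase=(6,2,6,2) vs β=4 → FL=W FR=S RL=W RR=S
t=13: phase=(3,7,3,7) vs β=4 → FL=S FR=W RL=S RR=W


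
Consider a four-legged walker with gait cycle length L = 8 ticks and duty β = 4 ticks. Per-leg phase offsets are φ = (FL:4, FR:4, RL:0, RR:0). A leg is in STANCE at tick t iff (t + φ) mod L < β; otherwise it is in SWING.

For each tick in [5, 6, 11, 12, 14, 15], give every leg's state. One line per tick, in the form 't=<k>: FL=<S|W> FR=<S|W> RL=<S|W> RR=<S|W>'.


t=5: FL=S FR=S RL=W RR=W
t=6: FL=S FR=S RL=W RR=W
t=11: FL=W FR=W RL=S RR=S
t=12: FL=S FR=S RL=W RR=W
t=14: FL=S FR=S RL=W RR=W
t=15: FL=S FR=S RL=W RR=W

t=5: phase=(1,1,5,5) vs β=4 → FL=S FR=S RL=W RR=W
t=6: phase=(2,2,6,6) vs β=4 → FL=S FR=S RL=W RR=W
t=11: phase=(7,7,3,3) vs β=4 → FL=W FR=W RL=S RR=S
t=12: phase=(0,0,4,4) vs β=4 → FL=S FR=S RL=W RR=W
t=14: phase=(2,2,6,6) vs β=4 → FL=S FR=S RL=W RR=W
t=15: phase=(3,3,7,7) vs β=4 → FL=S FR=S RL=W RR=W


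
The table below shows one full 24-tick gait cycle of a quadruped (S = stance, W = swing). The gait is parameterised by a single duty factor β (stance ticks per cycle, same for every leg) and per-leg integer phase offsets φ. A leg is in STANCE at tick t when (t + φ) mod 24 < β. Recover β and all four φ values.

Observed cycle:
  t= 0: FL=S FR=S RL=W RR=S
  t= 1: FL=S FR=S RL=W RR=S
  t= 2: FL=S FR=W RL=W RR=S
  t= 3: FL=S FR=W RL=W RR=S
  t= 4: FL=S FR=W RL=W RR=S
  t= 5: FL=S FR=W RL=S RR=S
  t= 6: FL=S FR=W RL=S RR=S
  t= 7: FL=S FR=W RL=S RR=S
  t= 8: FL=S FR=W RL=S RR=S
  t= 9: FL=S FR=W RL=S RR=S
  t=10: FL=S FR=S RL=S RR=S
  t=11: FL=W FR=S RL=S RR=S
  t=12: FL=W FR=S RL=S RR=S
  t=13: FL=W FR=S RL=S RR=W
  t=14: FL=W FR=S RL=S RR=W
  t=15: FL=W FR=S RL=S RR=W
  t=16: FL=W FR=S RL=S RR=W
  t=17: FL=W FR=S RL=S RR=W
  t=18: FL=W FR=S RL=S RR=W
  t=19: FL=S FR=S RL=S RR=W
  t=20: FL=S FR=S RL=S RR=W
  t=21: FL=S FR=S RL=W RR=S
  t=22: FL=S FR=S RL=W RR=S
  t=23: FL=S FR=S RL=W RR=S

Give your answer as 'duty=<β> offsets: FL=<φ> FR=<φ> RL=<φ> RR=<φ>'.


duty=16 offsets: FL=5 FR=14 RL=19 RR=3

duty β = stance ticks per leg = 16
FL: stance ticks = 16; W→S at t=19 → φ=5
FR: stance ticks = 16; W→S at t=10 → φ=14
RL: stance ticks = 16; W→S at t=5 → φ=19
RR: stance ticks = 16; W→S at t=21 → φ=3


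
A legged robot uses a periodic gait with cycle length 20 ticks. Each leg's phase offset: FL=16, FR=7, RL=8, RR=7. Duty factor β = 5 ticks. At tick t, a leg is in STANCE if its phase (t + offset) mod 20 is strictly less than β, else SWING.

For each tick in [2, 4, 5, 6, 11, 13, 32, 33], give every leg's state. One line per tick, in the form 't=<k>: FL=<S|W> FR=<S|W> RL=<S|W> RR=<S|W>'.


t=2: FL=W FR=W RL=W RR=W
t=4: FL=S FR=W RL=W RR=W
t=5: FL=S FR=W RL=W RR=W
t=6: FL=S FR=W RL=W RR=W
t=11: FL=W FR=W RL=W RR=W
t=13: FL=W FR=S RL=S RR=S
t=32: FL=W FR=W RL=S RR=W
t=33: FL=W FR=S RL=S RR=S

t=2: phase=(18,9,10,9) vs β=5 → FL=W FR=W RL=W RR=W
t=4: phase=(0,11,12,11) vs β=5 → FL=S FR=W RL=W RR=W
t=5: phase=(1,12,13,12) vs β=5 → FL=S FR=W RL=W RR=W
t=6: phase=(2,13,14,13) vs β=5 → FL=S FR=W RL=W RR=W
t=11: phase=(7,18,19,18) vs β=5 → FL=W FR=W RL=W RR=W
t=13: phase=(9,0,1,0) vs β=5 → FL=W FR=S RL=S RR=S
t=32: phase=(8,19,0,19) vs β=5 → FL=W FR=W RL=S RR=W
t=33: phase=(9,0,1,0) vs β=5 → FL=W FR=S RL=S RR=S


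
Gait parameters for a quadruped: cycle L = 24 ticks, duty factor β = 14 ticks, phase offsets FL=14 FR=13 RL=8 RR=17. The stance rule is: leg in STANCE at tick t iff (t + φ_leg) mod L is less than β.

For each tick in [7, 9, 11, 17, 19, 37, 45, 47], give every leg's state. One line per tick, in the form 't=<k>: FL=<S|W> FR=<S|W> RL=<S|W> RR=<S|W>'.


t=7: FL=W FR=W RL=W RR=S
t=9: FL=W FR=W RL=W RR=S
t=11: FL=S FR=S RL=W RR=S
t=17: FL=S FR=S RL=S RR=S
t=19: FL=S FR=S RL=S RR=S
t=37: FL=S FR=S RL=W RR=S
t=45: FL=S FR=S RL=S RR=W
t=47: FL=S FR=S RL=S RR=W

t=7: phase=(21,20,15,0) vs β=14 → FL=W FR=W RL=W RR=S
t=9: phase=(23,22,17,2) vs β=14 → FL=W FR=W RL=W RR=S
t=11: phase=(1,0,19,4) vs β=14 → FL=S FR=S RL=W RR=S
t=17: phase=(7,6,1,10) vs β=14 → FL=S FR=S RL=S RR=S
t=19: phase=(9,8,3,12) vs β=14 → FL=S FR=S RL=S RR=S
t=37: phase=(3,2,21,6) vs β=14 → FL=S FR=S RL=W RR=S
t=45: phase=(11,10,5,14) vs β=14 → FL=S FR=S RL=S RR=W
t=47: phase=(13,12,7,16) vs β=14 → FL=S FR=S RL=S RR=W


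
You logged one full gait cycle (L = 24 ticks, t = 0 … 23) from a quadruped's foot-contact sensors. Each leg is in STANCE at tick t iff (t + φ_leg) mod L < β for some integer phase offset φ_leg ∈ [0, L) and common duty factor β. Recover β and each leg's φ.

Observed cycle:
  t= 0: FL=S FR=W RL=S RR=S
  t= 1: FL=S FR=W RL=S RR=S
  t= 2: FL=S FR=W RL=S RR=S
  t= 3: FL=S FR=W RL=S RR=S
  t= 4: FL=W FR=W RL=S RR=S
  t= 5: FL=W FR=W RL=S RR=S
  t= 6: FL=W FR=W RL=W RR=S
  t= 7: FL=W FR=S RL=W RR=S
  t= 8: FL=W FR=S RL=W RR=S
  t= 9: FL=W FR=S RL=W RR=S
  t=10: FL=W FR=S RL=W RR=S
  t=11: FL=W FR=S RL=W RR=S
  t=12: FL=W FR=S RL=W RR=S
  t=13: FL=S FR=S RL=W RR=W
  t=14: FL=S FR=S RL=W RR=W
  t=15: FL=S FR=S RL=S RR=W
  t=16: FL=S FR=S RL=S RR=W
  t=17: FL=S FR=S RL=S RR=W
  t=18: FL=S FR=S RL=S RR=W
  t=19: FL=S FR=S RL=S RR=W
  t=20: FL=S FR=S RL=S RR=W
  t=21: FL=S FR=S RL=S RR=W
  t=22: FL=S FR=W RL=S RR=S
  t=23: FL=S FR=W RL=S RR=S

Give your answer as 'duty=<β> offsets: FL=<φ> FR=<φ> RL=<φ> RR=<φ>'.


duty=15 offsets: FL=11 FR=17 RL=9 RR=2

duty β = stance ticks per leg = 15
FL: stance ticks = 15; W→S at t=13 → φ=11
FR: stance ticks = 15; W→S at t=7 → φ=17
RL: stance ticks = 15; W→S at t=15 → φ=9
RR: stance ticks = 15; W→S at t=22 → φ=2


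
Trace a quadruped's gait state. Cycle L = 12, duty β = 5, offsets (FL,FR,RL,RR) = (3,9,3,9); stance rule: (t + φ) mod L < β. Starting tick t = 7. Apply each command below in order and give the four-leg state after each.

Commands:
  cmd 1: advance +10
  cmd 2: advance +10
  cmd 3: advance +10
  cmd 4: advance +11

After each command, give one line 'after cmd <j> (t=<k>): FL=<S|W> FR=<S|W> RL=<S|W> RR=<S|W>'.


start t=7: FL=W FR=S RL=W RR=S
cmd 1: advance +10 → t=17, phase=(8,2,8,2) → FL=W FR=S RL=W RR=S
cmd 2: advance +10 → t=27, phase=(6,0,6,0) → FL=W FR=S RL=W RR=S
cmd 3: advance +10 → t=37, phase=(4,10,4,10) → FL=S FR=W RL=S RR=W
cmd 4: advance +11 → t=48, phase=(3,9,3,9) → FL=S FR=W RL=S RR=W

after cmd 1 (t=17): FL=W FR=S RL=W RR=S
after cmd 2 (t=27): FL=W FR=S RL=W RR=S
after cmd 3 (t=37): FL=S FR=W RL=S RR=W
after cmd 4 (t=48): FL=S FR=W RL=S RR=W


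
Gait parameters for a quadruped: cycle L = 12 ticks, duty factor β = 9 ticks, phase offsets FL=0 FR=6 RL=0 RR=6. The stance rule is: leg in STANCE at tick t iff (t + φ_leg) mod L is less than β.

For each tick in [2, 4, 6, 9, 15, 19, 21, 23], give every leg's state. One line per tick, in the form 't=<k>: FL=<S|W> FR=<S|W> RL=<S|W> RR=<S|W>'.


t=2: phase=(2,8,2,8) vs β=9 → FL=S FR=S RL=S RR=S
t=4: phase=(4,10,4,10) vs β=9 → FL=S FR=W RL=S RR=W
t=6: phase=(6,0,6,0) vs β=9 → FL=S FR=S RL=S RR=S
t=9: phase=(9,3,9,3) vs β=9 → FL=W FR=S RL=W RR=S
t=15: phase=(3,9,3,9) vs β=9 → FL=S FR=W RL=S RR=W
t=19: phase=(7,1,7,1) vs β=9 → FL=S FR=S RL=S RR=S
t=21: phase=(9,3,9,3) vs β=9 → FL=W FR=S RL=W RR=S
t=23: phase=(11,5,11,5) vs β=9 → FL=W FR=S RL=W RR=S

t=2: FL=S FR=S RL=S RR=S
t=4: FL=S FR=W RL=S RR=W
t=6: FL=S FR=S RL=S RR=S
t=9: FL=W FR=S RL=W RR=S
t=15: FL=S FR=W RL=S RR=W
t=19: FL=S FR=S RL=S RR=S
t=21: FL=W FR=S RL=W RR=S
t=23: FL=W FR=S RL=W RR=S


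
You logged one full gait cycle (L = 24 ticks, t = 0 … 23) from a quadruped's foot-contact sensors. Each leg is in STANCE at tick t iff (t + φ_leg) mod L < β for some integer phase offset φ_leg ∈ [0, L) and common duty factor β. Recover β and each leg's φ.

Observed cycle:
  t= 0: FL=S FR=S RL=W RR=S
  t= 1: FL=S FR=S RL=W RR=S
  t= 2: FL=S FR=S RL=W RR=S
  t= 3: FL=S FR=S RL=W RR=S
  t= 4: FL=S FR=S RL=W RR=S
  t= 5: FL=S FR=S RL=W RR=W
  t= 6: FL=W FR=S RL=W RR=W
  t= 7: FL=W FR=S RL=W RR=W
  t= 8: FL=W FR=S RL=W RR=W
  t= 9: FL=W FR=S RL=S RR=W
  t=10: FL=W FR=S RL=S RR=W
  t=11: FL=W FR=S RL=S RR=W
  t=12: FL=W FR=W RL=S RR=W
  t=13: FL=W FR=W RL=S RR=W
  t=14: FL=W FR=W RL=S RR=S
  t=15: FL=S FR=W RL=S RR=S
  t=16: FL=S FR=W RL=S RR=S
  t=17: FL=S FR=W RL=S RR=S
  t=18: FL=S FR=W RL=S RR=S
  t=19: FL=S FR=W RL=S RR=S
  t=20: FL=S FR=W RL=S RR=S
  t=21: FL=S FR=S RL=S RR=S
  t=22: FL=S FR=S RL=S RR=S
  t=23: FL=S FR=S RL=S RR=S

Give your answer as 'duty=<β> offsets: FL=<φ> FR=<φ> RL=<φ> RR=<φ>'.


duty β = stance ticks per leg = 15
FL: stance ticks = 15; W→S at t=15 → φ=9
FR: stance ticks = 15; W→S at t=21 → φ=3
RL: stance ticks = 15; W→S at t=9 → φ=15
RR: stance ticks = 15; W→S at t=14 → φ=10

duty=15 offsets: FL=9 FR=3 RL=15 RR=10


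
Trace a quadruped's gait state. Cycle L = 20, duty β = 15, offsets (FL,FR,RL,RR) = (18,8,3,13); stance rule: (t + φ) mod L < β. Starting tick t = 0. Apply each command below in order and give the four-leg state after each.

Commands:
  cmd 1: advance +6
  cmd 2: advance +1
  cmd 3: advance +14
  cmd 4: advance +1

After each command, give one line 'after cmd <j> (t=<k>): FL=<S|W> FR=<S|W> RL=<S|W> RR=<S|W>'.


start t=0: FL=W FR=S RL=S RR=S
cmd 1: advance +6 → t=6, phase=(4,14,9,19) → FL=S FR=S RL=S RR=W
cmd 2: advance +1 → t=7, phase=(5,15,10,0) → FL=S FR=W RL=S RR=S
cmd 3: advance +14 → t=21, phase=(19,9,4,14) → FL=W FR=S RL=S RR=S
cmd 4: advance +1 → t=22, phase=(0,10,5,15) → FL=S FR=S RL=S RR=W

after cmd 1 (t=6): FL=S FR=S RL=S RR=W
after cmd 2 (t=7): FL=S FR=W RL=S RR=S
after cmd 3 (t=21): FL=W FR=S RL=S RR=S
after cmd 4 (t=22): FL=S FR=S RL=S RR=W


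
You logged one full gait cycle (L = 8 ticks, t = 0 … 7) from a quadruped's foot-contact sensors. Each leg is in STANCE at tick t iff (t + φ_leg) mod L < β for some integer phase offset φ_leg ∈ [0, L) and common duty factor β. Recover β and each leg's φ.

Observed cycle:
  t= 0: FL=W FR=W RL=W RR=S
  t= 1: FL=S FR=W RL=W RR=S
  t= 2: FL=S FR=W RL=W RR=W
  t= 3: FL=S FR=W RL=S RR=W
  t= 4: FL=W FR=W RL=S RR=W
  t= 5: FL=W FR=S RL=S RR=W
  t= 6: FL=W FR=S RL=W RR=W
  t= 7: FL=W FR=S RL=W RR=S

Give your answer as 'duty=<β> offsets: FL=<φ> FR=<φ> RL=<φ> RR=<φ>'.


duty=3 offsets: FL=7 FR=3 RL=5 RR=1

duty β = stance ticks per leg = 3
FL: stance ticks = 3; W→S at t=1 → φ=7
FR: stance ticks = 3; W→S at t=5 → φ=3
RL: stance ticks = 3; W→S at t=3 → φ=5
RR: stance ticks = 3; W→S at t=7 → φ=1


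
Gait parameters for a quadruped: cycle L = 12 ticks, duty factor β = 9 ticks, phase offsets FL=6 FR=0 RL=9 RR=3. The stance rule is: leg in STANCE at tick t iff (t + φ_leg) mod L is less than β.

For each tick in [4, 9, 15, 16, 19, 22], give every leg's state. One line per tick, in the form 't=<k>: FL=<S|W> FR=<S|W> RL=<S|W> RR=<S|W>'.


t=4: phase=(10,4,1,7) vs β=9 → FL=W FR=S RL=S RR=S
t=9: phase=(3,9,6,0) vs β=9 → FL=S FR=W RL=S RR=S
t=15: phase=(9,3,0,6) vs β=9 → FL=W FR=S RL=S RR=S
t=16: phase=(10,4,1,7) vs β=9 → FL=W FR=S RL=S RR=S
t=19: phase=(1,7,4,10) vs β=9 → FL=S FR=S RL=S RR=W
t=22: phase=(4,10,7,1) vs β=9 → FL=S FR=W RL=S RR=S

t=4: FL=W FR=S RL=S RR=S
t=9: FL=S FR=W RL=S RR=S
t=15: FL=W FR=S RL=S RR=S
t=16: FL=W FR=S RL=S RR=S
t=19: FL=S FR=S RL=S RR=W
t=22: FL=S FR=W RL=S RR=S


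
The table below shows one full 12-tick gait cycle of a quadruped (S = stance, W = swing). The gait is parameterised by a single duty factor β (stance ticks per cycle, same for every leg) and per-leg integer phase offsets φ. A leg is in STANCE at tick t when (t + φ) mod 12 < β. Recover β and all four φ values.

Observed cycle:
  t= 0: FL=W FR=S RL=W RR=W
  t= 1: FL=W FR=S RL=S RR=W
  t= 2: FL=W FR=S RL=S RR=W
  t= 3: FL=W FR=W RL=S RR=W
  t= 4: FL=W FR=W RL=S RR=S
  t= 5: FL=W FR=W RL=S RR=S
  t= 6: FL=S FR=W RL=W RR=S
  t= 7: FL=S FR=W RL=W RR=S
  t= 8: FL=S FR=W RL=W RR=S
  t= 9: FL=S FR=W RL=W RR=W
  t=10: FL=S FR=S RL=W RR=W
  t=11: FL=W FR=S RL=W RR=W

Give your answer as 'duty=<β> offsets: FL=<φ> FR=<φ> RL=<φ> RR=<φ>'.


duty=5 offsets: FL=6 FR=2 RL=11 RR=8

duty β = stance ticks per leg = 5
FL: stance ticks = 5; W→S at t=6 → φ=6
FR: stance ticks = 5; W→S at t=10 → φ=2
RL: stance ticks = 5; W→S at t=1 → φ=11
RR: stance ticks = 5; W→S at t=4 → φ=8


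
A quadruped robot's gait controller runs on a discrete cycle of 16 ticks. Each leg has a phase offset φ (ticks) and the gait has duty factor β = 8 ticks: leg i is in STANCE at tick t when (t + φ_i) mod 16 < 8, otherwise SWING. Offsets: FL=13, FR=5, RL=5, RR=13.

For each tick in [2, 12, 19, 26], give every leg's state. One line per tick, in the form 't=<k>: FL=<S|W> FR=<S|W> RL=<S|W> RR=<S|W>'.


t=2: phase=(15,7,7,15) vs β=8 → FL=W FR=S RL=S RR=W
t=12: phase=(9,1,1,9) vs β=8 → FL=W FR=S RL=S RR=W
t=19: phase=(0,8,8,0) vs β=8 → FL=S FR=W RL=W RR=S
t=26: phase=(7,15,15,7) vs β=8 → FL=S FR=W RL=W RR=S

t=2: FL=W FR=S RL=S RR=W
t=12: FL=W FR=S RL=S RR=W
t=19: FL=S FR=W RL=W RR=S
t=26: FL=S FR=W RL=W RR=S


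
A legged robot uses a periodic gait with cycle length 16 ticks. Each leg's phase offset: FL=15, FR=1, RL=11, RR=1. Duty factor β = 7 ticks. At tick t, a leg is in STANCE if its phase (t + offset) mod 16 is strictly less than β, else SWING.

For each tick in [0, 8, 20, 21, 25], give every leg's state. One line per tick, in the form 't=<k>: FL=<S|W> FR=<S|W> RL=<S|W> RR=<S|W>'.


t=0: FL=W FR=S RL=W RR=S
t=8: FL=W FR=W RL=S RR=W
t=20: FL=S FR=S RL=W RR=S
t=21: FL=S FR=S RL=S RR=S
t=25: FL=W FR=W RL=S RR=W

t=0: phase=(15,1,11,1) vs β=7 → FL=W FR=S RL=W RR=S
t=8: phase=(7,9,3,9) vs β=7 → FL=W FR=W RL=S RR=W
t=20: phase=(3,5,15,5) vs β=7 → FL=S FR=S RL=W RR=S
t=21: phase=(4,6,0,6) vs β=7 → FL=S FR=S RL=S RR=S
t=25: phase=(8,10,4,10) vs β=7 → FL=W FR=W RL=S RR=W


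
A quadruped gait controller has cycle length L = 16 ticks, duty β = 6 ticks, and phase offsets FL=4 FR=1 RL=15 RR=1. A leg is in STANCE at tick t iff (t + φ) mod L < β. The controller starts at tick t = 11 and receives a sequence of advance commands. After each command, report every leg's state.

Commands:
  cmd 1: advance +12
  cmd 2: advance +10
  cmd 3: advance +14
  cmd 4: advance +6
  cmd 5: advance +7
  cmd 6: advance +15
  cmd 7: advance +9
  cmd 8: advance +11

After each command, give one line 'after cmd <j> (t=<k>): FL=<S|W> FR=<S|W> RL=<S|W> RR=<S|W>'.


start t=11: FL=W FR=W RL=W RR=W
cmd 1: advance +12 → t=23, phase=(11,8,6,8) → FL=W FR=W RL=W RR=W
cmd 2: advance +10 → t=33, phase=(5,2,0,2) → FL=S FR=S RL=S RR=S
cmd 3: advance +14 → t=47, phase=(3,0,14,0) → FL=S FR=S RL=W RR=S
cmd 4: advance +6 → t=53, phase=(9,6,4,6) → FL=W FR=W RL=S RR=W
cmd 5: advance +7 → t=60, phase=(0,13,11,13) → FL=S FR=W RL=W RR=W
cmd 6: advance +15 → t=75, phase=(15,12,10,12) → FL=W FR=W RL=W RR=W
cmd 7: advance +9 → t=84, phase=(8,5,3,5) → FL=W FR=S RL=S RR=S
cmd 8: advance +11 → t=95, phase=(3,0,14,0) → FL=S FR=S RL=W RR=S

after cmd 1 (t=23): FL=W FR=W RL=W RR=W
after cmd 2 (t=33): FL=S FR=S RL=S RR=S
after cmd 3 (t=47): FL=S FR=S RL=W RR=S
after cmd 4 (t=53): FL=W FR=W RL=S RR=W
after cmd 5 (t=60): FL=S FR=W RL=W RR=W
after cmd 6 (t=75): FL=W FR=W RL=W RR=W
after cmd 7 (t=84): FL=W FR=S RL=S RR=S
after cmd 8 (t=95): FL=S FR=S RL=W RR=S


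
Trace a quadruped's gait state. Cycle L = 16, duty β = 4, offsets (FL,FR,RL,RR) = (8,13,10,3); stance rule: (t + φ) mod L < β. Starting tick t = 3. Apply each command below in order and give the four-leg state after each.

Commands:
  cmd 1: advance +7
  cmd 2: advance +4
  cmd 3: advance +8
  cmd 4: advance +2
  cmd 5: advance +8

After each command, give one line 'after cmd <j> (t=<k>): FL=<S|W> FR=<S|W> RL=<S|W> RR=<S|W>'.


start t=3: FL=W FR=S RL=W RR=W
cmd 1: advance +7 → t=10, phase=(2,7,4,13) → FL=S FR=W RL=W RR=W
cmd 2: advance +4 → t=14, phase=(6,11,8,1) → FL=W FR=W RL=W RR=S
cmd 3: advance +8 → t=22, phase=(14,3,0,9) → FL=W FR=S RL=S RR=W
cmd 4: advance +2 → t=24, phase=(0,5,2,11) → FL=S FR=W RL=S RR=W
cmd 5: advance +8 → t=32, phase=(8,13,10,3) → FL=W FR=W RL=W RR=S

after cmd 1 (t=10): FL=S FR=W RL=W RR=W
after cmd 2 (t=14): FL=W FR=W RL=W RR=S
after cmd 3 (t=22): FL=W FR=S RL=S RR=W
after cmd 4 (t=24): FL=S FR=W RL=S RR=W
after cmd 5 (t=32): FL=W FR=W RL=W RR=S


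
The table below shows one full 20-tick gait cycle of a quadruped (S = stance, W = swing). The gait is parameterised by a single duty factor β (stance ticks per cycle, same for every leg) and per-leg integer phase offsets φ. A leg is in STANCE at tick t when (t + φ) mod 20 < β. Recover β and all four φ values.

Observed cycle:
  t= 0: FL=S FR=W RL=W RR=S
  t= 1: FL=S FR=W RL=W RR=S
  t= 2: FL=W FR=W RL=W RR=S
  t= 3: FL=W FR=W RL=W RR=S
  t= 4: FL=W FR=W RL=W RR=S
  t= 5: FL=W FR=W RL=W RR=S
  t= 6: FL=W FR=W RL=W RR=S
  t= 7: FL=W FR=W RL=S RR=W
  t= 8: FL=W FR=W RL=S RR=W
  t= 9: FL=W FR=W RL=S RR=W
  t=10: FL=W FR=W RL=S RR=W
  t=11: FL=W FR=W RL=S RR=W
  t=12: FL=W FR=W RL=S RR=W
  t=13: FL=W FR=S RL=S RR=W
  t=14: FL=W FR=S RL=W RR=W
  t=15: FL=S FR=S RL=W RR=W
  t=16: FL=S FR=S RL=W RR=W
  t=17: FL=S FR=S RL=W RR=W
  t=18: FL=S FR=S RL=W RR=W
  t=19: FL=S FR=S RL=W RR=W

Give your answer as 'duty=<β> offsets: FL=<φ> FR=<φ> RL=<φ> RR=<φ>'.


duty β = stance ticks per leg = 7
FL: stance ticks = 7; W→S at t=15 → φ=5
FR: stance ticks = 7; W→S at t=13 → φ=7
RL: stance ticks = 7; W→S at t=7 → φ=13
RR: stance ticks = 7; W→S at t=0 → φ=0

duty=7 offsets: FL=5 FR=7 RL=13 RR=0


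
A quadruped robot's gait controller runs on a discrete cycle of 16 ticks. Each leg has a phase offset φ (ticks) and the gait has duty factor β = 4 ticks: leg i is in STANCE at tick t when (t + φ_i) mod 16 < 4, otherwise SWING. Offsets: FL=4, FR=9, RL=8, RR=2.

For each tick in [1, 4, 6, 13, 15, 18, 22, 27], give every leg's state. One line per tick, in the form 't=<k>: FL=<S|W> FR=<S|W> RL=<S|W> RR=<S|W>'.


t=1: phase=(5,10,9,3) vs β=4 → FL=W FR=W RL=W RR=S
t=4: phase=(8,13,12,6) vs β=4 → FL=W FR=W RL=W RR=W
t=6: phase=(10,15,14,8) vs β=4 → FL=W FR=W RL=W RR=W
t=13: phase=(1,6,5,15) vs β=4 → FL=S FR=W RL=W RR=W
t=15: phase=(3,8,7,1) vs β=4 → FL=S FR=W RL=W RR=S
t=18: phase=(6,11,10,4) vs β=4 → FL=W FR=W RL=W RR=W
t=22: phase=(10,15,14,8) vs β=4 → FL=W FR=W RL=W RR=W
t=27: phase=(15,4,3,13) vs β=4 → FL=W FR=W RL=S RR=W

t=1: FL=W FR=W RL=W RR=S
t=4: FL=W FR=W RL=W RR=W
t=6: FL=W FR=W RL=W RR=W
t=13: FL=S FR=W RL=W RR=W
t=15: FL=S FR=W RL=W RR=S
t=18: FL=W FR=W RL=W RR=W
t=22: FL=W FR=W RL=W RR=W
t=27: FL=W FR=W RL=S RR=W


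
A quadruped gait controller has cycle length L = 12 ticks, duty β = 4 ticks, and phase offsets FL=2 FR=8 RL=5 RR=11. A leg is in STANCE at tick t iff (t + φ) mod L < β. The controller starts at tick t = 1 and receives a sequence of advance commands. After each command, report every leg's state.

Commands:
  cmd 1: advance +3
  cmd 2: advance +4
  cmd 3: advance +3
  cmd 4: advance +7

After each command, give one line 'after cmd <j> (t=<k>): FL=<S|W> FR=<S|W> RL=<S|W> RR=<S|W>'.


start t=1: FL=S FR=W RL=W RR=S
cmd 1: advance +3 → t=4, phase=(6,0,9,3) → FL=W FR=S RL=W RR=S
cmd 2: advance +4 → t=8, phase=(10,4,1,7) → FL=W FR=W RL=S RR=W
cmd 3: advance +3 → t=11, phase=(1,7,4,10) → FL=S FR=W RL=W RR=W
cmd 4: advance +7 → t=18, phase=(8,2,11,5) → FL=W FR=S RL=W RR=W

after cmd 1 (t=4): FL=W FR=S RL=W RR=S
after cmd 2 (t=8): FL=W FR=W RL=S RR=W
after cmd 3 (t=11): FL=S FR=W RL=W RR=W
after cmd 4 (t=18): FL=W FR=S RL=W RR=W


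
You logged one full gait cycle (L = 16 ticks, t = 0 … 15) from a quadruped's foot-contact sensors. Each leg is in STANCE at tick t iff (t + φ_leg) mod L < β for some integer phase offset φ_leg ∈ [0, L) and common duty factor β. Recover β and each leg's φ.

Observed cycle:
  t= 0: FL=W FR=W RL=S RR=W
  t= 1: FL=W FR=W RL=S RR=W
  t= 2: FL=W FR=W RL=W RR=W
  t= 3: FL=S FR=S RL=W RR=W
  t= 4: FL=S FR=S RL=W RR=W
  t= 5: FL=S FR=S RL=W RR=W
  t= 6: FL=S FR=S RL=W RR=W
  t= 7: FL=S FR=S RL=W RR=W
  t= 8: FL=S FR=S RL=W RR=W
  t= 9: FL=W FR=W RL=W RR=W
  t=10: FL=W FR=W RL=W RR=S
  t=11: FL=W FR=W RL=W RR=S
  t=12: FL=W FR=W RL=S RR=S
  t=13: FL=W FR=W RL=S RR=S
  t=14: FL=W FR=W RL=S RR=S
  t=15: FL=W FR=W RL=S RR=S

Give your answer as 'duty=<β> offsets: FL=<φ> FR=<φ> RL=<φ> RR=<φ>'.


duty=6 offsets: FL=13 FR=13 RL=4 RR=6

duty β = stance ticks per leg = 6
FL: stance ticks = 6; W→S at t=3 → φ=13
FR: stance ticks = 6; W→S at t=3 → φ=13
RL: stance ticks = 6; W→S at t=12 → φ=4
RR: stance ticks = 6; W→S at t=10 → φ=6


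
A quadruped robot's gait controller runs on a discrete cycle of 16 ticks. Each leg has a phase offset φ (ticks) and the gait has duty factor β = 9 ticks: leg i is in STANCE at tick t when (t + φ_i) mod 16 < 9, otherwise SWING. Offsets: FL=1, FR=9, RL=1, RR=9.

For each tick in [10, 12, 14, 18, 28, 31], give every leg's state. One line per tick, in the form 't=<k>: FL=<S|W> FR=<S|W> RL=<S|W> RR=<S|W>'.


t=10: FL=W FR=S RL=W RR=S
t=12: FL=W FR=S RL=W RR=S
t=14: FL=W FR=S RL=W RR=S
t=18: FL=S FR=W RL=S RR=W
t=28: FL=W FR=S RL=W RR=S
t=31: FL=S FR=S RL=S RR=S

t=10: phase=(11,3,11,3) vs β=9 → FL=W FR=S RL=W RR=S
t=12: phase=(13,5,13,5) vs β=9 → FL=W FR=S RL=W RR=S
t=14: phase=(15,7,15,7) vs β=9 → FL=W FR=S RL=W RR=S
t=18: phase=(3,11,3,11) vs β=9 → FL=S FR=W RL=S RR=W
t=28: phase=(13,5,13,5) vs β=9 → FL=W FR=S RL=W RR=S
t=31: phase=(0,8,0,8) vs β=9 → FL=S FR=S RL=S RR=S


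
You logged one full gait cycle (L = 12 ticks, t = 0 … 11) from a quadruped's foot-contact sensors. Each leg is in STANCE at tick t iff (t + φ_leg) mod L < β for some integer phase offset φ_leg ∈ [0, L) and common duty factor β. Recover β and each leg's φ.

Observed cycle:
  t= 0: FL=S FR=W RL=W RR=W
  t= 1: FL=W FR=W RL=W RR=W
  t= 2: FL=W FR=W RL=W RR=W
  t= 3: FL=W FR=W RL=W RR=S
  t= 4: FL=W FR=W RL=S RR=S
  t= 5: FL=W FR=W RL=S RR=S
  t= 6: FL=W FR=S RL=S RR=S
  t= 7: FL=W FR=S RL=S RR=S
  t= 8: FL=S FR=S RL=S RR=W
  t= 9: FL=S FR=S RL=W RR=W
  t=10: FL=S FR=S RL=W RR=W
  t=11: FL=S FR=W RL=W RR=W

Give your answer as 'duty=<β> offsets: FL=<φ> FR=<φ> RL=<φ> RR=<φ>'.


duty=5 offsets: FL=4 FR=6 RL=8 RR=9

duty β = stance ticks per leg = 5
FL: stance ticks = 5; W→S at t=8 → φ=4
FR: stance ticks = 5; W→S at t=6 → φ=6
RL: stance ticks = 5; W→S at t=4 → φ=8
RR: stance ticks = 5; W→S at t=3 → φ=9


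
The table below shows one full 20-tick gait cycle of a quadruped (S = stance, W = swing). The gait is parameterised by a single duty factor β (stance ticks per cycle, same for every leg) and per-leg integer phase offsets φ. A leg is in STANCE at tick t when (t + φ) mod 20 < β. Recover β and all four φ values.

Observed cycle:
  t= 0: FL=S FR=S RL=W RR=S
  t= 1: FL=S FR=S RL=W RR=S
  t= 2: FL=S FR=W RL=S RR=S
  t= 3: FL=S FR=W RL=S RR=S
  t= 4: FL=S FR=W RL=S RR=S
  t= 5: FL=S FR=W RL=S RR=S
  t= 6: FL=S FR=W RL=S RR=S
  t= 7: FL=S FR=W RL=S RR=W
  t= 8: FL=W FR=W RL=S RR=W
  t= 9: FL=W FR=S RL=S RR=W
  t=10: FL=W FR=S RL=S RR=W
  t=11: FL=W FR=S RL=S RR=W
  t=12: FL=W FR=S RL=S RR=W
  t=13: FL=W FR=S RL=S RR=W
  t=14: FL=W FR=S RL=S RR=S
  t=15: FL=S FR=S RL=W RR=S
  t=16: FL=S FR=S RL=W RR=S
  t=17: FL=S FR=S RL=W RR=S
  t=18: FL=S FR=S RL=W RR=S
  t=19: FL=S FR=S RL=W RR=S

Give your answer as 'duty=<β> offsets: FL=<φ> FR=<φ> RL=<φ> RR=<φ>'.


duty=13 offsets: FL=5 FR=11 RL=18 RR=6

duty β = stance ticks per leg = 13
FL: stance ticks = 13; W→S at t=15 → φ=5
FR: stance ticks = 13; W→S at t=9 → φ=11
RL: stance ticks = 13; W→S at t=2 → φ=18
RR: stance ticks = 13; W→S at t=14 → φ=6


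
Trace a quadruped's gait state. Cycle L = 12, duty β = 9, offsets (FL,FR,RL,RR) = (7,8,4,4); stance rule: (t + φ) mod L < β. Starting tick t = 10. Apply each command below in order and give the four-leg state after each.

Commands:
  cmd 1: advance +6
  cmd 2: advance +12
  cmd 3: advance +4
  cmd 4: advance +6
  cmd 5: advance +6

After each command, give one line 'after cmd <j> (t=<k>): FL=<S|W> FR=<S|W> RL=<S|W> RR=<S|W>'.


after cmd 1 (t=16): FL=W FR=S RL=S RR=S
after cmd 2 (t=28): FL=W FR=S RL=S RR=S
after cmd 3 (t=32): FL=S FR=S RL=S RR=S
after cmd 4 (t=38): FL=W FR=W RL=S RR=S
after cmd 5 (t=44): FL=S FR=S RL=S RR=S

start t=10: FL=S FR=S RL=S RR=S
cmd 1: advance +6 → t=16, phase=(11,0,8,8) → FL=W FR=S RL=S RR=S
cmd 2: advance +12 → t=28, phase=(11,0,8,8) → FL=W FR=S RL=S RR=S
cmd 3: advance +4 → t=32, phase=(3,4,0,0) → FL=S FR=S RL=S RR=S
cmd 4: advance +6 → t=38, phase=(9,10,6,6) → FL=W FR=W RL=S RR=S
cmd 5: advance +6 → t=44, phase=(3,4,0,0) → FL=S FR=S RL=S RR=S


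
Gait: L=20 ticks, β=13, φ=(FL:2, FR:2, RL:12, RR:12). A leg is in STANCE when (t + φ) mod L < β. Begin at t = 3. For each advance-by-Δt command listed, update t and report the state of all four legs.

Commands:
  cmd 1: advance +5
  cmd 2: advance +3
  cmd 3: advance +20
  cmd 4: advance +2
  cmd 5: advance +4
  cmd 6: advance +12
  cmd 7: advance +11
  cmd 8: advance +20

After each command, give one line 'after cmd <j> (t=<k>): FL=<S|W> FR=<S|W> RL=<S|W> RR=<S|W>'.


start t=3: FL=S FR=S RL=W RR=W
cmd 1: advance +5 → t=8, phase=(10,10,0,0) → FL=S FR=S RL=S RR=S
cmd 2: advance +3 → t=11, phase=(13,13,3,3) → FL=W FR=W RL=S RR=S
cmd 3: advance +20 → t=31, phase=(13,13,3,3) → FL=W FR=W RL=S RR=S
cmd 4: advance +2 → t=33, phase=(15,15,5,5) → FL=W FR=W RL=S RR=S
cmd 5: advance +4 → t=37, phase=(19,19,9,9) → FL=W FR=W RL=S RR=S
cmd 6: advance +12 → t=49, phase=(11,11,1,1) → FL=S FR=S RL=S RR=S
cmd 7: advance +11 → t=60, phase=(2,2,12,12) → FL=S FR=S RL=S RR=S
cmd 8: advance +20 → t=80, phase=(2,2,12,12) → FL=S FR=S RL=S RR=S

after cmd 1 (t=8): FL=S FR=S RL=S RR=S
after cmd 2 (t=11): FL=W FR=W RL=S RR=S
after cmd 3 (t=31): FL=W FR=W RL=S RR=S
after cmd 4 (t=33): FL=W FR=W RL=S RR=S
after cmd 5 (t=37): FL=W FR=W RL=S RR=S
after cmd 6 (t=49): FL=S FR=S RL=S RR=S
after cmd 7 (t=60): FL=S FR=S RL=S RR=S
after cmd 8 (t=80): FL=S FR=S RL=S RR=S


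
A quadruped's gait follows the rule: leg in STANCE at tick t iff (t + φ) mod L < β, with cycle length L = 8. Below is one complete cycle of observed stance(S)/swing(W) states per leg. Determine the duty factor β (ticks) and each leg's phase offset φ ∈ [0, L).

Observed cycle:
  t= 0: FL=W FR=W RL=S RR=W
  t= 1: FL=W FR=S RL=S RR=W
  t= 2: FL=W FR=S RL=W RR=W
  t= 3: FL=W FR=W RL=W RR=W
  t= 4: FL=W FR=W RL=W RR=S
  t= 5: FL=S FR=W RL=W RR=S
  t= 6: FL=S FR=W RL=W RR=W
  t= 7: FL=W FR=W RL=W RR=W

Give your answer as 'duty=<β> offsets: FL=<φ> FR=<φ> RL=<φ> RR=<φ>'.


duty β = stance ticks per leg = 2
FL: stance ticks = 2; W→S at t=5 → φ=3
FR: stance ticks = 2; W→S at t=1 → φ=7
RL: stance ticks = 2; W→S at t=0 → φ=0
RR: stance ticks = 2; W→S at t=4 → φ=4

duty=2 offsets: FL=3 FR=7 RL=0 RR=4


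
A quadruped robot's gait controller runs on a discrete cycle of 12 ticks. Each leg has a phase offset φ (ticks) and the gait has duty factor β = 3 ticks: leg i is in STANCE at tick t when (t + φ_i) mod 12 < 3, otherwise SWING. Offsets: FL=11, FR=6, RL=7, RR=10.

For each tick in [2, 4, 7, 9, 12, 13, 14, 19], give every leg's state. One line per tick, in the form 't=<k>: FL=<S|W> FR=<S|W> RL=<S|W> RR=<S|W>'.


t=2: FL=S FR=W RL=W RR=S
t=4: FL=W FR=W RL=W RR=S
t=7: FL=W FR=S RL=S RR=W
t=9: FL=W FR=W RL=W RR=W
t=12: FL=W FR=W RL=W RR=W
t=13: FL=S FR=W RL=W RR=W
t=14: FL=S FR=W RL=W RR=S
t=19: FL=W FR=S RL=S RR=W

t=2: phase=(1,8,9,0) vs β=3 → FL=S FR=W RL=W RR=S
t=4: phase=(3,10,11,2) vs β=3 → FL=W FR=W RL=W RR=S
t=7: phase=(6,1,2,5) vs β=3 → FL=W FR=S RL=S RR=W
t=9: phase=(8,3,4,7) vs β=3 → FL=W FR=W RL=W RR=W
t=12: phase=(11,6,7,10) vs β=3 → FL=W FR=W RL=W RR=W
t=13: phase=(0,7,8,11) vs β=3 → FL=S FR=W RL=W RR=W
t=14: phase=(1,8,9,0) vs β=3 → FL=S FR=W RL=W RR=S
t=19: phase=(6,1,2,5) vs β=3 → FL=W FR=S RL=S RR=W


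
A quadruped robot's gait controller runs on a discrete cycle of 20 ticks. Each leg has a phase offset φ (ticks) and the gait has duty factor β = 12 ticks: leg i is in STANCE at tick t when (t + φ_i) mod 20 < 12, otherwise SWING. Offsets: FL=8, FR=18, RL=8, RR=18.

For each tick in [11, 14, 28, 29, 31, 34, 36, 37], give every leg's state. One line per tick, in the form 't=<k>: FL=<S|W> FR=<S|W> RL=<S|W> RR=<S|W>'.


t=11: phase=(19,9,19,9) vs β=12 → FL=W FR=S RL=W RR=S
t=14: phase=(2,12,2,12) vs β=12 → FL=S FR=W RL=S RR=W
t=28: phase=(16,6,16,6) vs β=12 → FL=W FR=S RL=W RR=S
t=29: phase=(17,7,17,7) vs β=12 → FL=W FR=S RL=W RR=S
t=31: phase=(19,9,19,9) vs β=12 → FL=W FR=S RL=W RR=S
t=34: phase=(2,12,2,12) vs β=12 → FL=S FR=W RL=S RR=W
t=36: phase=(4,14,4,14) vs β=12 → FL=S FR=W RL=S RR=W
t=37: phase=(5,15,5,15) vs β=12 → FL=S FR=W RL=S RR=W

t=11: FL=W FR=S RL=W RR=S
t=14: FL=S FR=W RL=S RR=W
t=28: FL=W FR=S RL=W RR=S
t=29: FL=W FR=S RL=W RR=S
t=31: FL=W FR=S RL=W RR=S
t=34: FL=S FR=W RL=S RR=W
t=36: FL=S FR=W RL=S RR=W
t=37: FL=S FR=W RL=S RR=W


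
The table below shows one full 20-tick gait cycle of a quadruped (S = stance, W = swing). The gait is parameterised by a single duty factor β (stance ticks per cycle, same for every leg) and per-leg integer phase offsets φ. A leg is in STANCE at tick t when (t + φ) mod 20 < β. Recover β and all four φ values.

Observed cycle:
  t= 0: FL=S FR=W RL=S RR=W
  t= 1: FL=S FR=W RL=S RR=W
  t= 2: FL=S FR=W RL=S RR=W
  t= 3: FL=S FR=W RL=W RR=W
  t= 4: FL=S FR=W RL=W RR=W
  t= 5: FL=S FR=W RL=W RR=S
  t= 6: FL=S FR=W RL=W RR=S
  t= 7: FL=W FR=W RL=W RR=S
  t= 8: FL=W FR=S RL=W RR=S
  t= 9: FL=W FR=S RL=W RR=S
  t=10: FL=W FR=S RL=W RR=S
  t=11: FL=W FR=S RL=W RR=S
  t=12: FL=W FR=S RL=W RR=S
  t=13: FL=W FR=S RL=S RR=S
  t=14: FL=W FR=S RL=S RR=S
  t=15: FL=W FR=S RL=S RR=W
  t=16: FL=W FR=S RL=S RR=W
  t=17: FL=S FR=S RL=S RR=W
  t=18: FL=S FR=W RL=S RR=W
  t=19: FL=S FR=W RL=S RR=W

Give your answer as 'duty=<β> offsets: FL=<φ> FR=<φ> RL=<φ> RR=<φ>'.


duty β = stance ticks per leg = 10
FL: stance ticks = 10; W→S at t=17 → φ=3
FR: stance ticks = 10; W→S at t=8 → φ=12
RL: stance ticks = 10; W→S at t=13 → φ=7
RR: stance ticks = 10; W→S at t=5 → φ=15

duty=10 offsets: FL=3 FR=12 RL=7 RR=15


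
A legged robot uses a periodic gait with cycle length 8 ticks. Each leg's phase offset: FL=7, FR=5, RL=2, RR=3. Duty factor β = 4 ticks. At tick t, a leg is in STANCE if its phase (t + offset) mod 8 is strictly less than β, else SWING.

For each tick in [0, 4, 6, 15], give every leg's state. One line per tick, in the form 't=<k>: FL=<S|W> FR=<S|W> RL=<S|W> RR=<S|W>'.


t=0: phase=(7,5,2,3) vs β=4 → FL=W FR=W RL=S RR=S
t=4: phase=(3,1,6,7) vs β=4 → FL=S FR=S RL=W RR=W
t=6: phase=(5,3,0,1) vs β=4 → FL=W FR=S RL=S RR=S
t=15: phase=(6,4,1,2) vs β=4 → FL=W FR=W RL=S RR=S

t=0: FL=W FR=W RL=S RR=S
t=4: FL=S FR=S RL=W RR=W
t=6: FL=W FR=S RL=S RR=S
t=15: FL=W FR=W RL=S RR=S


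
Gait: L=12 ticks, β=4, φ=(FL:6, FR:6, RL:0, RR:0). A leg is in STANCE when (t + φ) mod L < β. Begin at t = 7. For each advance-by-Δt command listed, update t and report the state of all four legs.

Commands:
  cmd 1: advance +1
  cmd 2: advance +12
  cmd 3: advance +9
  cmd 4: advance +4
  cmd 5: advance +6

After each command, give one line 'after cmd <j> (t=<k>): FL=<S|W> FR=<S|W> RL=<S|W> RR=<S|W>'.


start t=7: FL=S FR=S RL=W RR=W
cmd 1: advance +1 → t=8, phase=(2,2,8,8) → FL=S FR=S RL=W RR=W
cmd 2: advance +12 → t=20, phase=(2,2,8,8) → FL=S FR=S RL=W RR=W
cmd 3: advance +9 → t=29, phase=(11,11,5,5) → FL=W FR=W RL=W RR=W
cmd 4: advance +4 → t=33, phase=(3,3,9,9) → FL=S FR=S RL=W RR=W
cmd 5: advance +6 → t=39, phase=(9,9,3,3) → FL=W FR=W RL=S RR=S

after cmd 1 (t=8): FL=S FR=S RL=W RR=W
after cmd 2 (t=20): FL=S FR=S RL=W RR=W
after cmd 3 (t=29): FL=W FR=W RL=W RR=W
after cmd 4 (t=33): FL=S FR=S RL=W RR=W
after cmd 5 (t=39): FL=W FR=W RL=S RR=S


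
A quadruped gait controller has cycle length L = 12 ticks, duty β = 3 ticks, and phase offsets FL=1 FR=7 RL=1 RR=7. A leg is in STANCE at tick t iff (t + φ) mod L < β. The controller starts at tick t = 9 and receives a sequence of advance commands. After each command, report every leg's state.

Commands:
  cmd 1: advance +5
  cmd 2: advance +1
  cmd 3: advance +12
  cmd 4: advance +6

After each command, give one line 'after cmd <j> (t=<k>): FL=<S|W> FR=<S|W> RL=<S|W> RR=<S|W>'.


after cmd 1 (t=14): FL=W FR=W RL=W RR=W
after cmd 2 (t=15): FL=W FR=W RL=W RR=W
after cmd 3 (t=27): FL=W FR=W RL=W RR=W
after cmd 4 (t=33): FL=W FR=W RL=W RR=W

start t=9: FL=W FR=W RL=W RR=W
cmd 1: advance +5 → t=14, phase=(3,9,3,9) → FL=W FR=W RL=W RR=W
cmd 2: advance +1 → t=15, phase=(4,10,4,10) → FL=W FR=W RL=W RR=W
cmd 3: advance +12 → t=27, phase=(4,10,4,10) → FL=W FR=W RL=W RR=W
cmd 4: advance +6 → t=33, phase=(10,4,10,4) → FL=W FR=W RL=W RR=W


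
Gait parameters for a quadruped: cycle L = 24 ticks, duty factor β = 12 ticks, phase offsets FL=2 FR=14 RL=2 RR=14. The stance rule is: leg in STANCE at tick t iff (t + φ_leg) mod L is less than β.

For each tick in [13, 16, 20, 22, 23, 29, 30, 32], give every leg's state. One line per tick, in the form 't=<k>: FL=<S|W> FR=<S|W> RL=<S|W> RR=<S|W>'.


t=13: phase=(15,3,15,3) vs β=12 → FL=W FR=S RL=W RR=S
t=16: phase=(18,6,18,6) vs β=12 → FL=W FR=S RL=W RR=S
t=20: phase=(22,10,22,10) vs β=12 → FL=W FR=S RL=W RR=S
t=22: phase=(0,12,0,12) vs β=12 → FL=S FR=W RL=S RR=W
t=23: phase=(1,13,1,13) vs β=12 → FL=S FR=W RL=S RR=W
t=29: phase=(7,19,7,19) vs β=12 → FL=S FR=W RL=S RR=W
t=30: phase=(8,20,8,20) vs β=12 → FL=S FR=W RL=S RR=W
t=32: phase=(10,22,10,22) vs β=12 → FL=S FR=W RL=S RR=W

t=13: FL=W FR=S RL=W RR=S
t=16: FL=W FR=S RL=W RR=S
t=20: FL=W FR=S RL=W RR=S
t=22: FL=S FR=W RL=S RR=W
t=23: FL=S FR=W RL=S RR=W
t=29: FL=S FR=W RL=S RR=W
t=30: FL=S FR=W RL=S RR=W
t=32: FL=S FR=W RL=S RR=W


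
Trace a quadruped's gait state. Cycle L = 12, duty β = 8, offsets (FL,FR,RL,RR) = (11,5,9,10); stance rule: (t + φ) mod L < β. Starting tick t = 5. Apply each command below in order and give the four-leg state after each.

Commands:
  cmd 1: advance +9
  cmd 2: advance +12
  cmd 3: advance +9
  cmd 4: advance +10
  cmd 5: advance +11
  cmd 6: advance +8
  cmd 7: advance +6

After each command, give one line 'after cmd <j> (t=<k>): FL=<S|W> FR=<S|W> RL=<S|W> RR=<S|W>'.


start t=5: FL=S FR=W RL=S RR=S
cmd 1: advance +9 → t=14, phase=(1,7,11,0) → FL=S FR=S RL=W RR=S
cmd 2: advance +12 → t=26, phase=(1,7,11,0) → FL=S FR=S RL=W RR=S
cmd 3: advance +9 → t=35, phase=(10,4,8,9) → FL=W FR=S RL=W RR=W
cmd 4: advance +10 → t=45, phase=(8,2,6,7) → FL=W FR=S RL=S RR=S
cmd 5: advance +11 → t=56, phase=(7,1,5,6) → FL=S FR=S RL=S RR=S
cmd 6: advance +8 → t=64, phase=(3,9,1,2) → FL=S FR=W RL=S RR=S
cmd 7: advance +6 → t=70, phase=(9,3,7,8) → FL=W FR=S RL=S RR=W

after cmd 1 (t=14): FL=S FR=S RL=W RR=S
after cmd 2 (t=26): FL=S FR=S RL=W RR=S
after cmd 3 (t=35): FL=W FR=S RL=W RR=W
after cmd 4 (t=45): FL=W FR=S RL=S RR=S
after cmd 5 (t=56): FL=S FR=S RL=S RR=S
after cmd 6 (t=64): FL=S FR=W RL=S RR=S
after cmd 7 (t=70): FL=W FR=S RL=S RR=W


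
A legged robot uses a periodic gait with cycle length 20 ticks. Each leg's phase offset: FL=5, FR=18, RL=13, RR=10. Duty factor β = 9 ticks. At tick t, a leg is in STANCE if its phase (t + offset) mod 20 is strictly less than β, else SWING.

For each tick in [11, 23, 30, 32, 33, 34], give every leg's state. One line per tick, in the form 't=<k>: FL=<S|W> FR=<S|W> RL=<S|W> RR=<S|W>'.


t=11: FL=W FR=W RL=S RR=S
t=23: FL=S FR=S RL=W RR=W
t=30: FL=W FR=S RL=S RR=S
t=32: FL=W FR=W RL=S RR=S
t=33: FL=W FR=W RL=S RR=S
t=34: FL=W FR=W RL=S RR=S

t=11: phase=(16,9,4,1) vs β=9 → FL=W FR=W RL=S RR=S
t=23: phase=(8,1,16,13) vs β=9 → FL=S FR=S RL=W RR=W
t=30: phase=(15,8,3,0) vs β=9 → FL=W FR=S RL=S RR=S
t=32: phase=(17,10,5,2) vs β=9 → FL=W FR=W RL=S RR=S
t=33: phase=(18,11,6,3) vs β=9 → FL=W FR=W RL=S RR=S
t=34: phase=(19,12,7,4) vs β=9 → FL=W FR=W RL=S RR=S


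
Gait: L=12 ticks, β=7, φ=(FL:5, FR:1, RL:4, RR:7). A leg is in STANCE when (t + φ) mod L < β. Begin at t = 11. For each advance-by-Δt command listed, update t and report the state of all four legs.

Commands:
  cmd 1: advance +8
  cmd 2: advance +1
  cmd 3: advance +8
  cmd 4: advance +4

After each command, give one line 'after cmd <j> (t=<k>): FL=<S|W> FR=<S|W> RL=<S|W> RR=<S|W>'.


start t=11: FL=S FR=S RL=S RR=S
cmd 1: advance +8 → t=19, phase=(0,8,11,2) → FL=S FR=W RL=W RR=S
cmd 2: advance +1 → t=20, phase=(1,9,0,3) → FL=S FR=W RL=S RR=S
cmd 3: advance +8 → t=28, phase=(9,5,8,11) → FL=W FR=S RL=W RR=W
cmd 4: advance +4 → t=32, phase=(1,9,0,3) → FL=S FR=W RL=S RR=S

after cmd 1 (t=19): FL=S FR=W RL=W RR=S
after cmd 2 (t=20): FL=S FR=W RL=S RR=S
after cmd 3 (t=28): FL=W FR=S RL=W RR=W
after cmd 4 (t=32): FL=S FR=W RL=S RR=S


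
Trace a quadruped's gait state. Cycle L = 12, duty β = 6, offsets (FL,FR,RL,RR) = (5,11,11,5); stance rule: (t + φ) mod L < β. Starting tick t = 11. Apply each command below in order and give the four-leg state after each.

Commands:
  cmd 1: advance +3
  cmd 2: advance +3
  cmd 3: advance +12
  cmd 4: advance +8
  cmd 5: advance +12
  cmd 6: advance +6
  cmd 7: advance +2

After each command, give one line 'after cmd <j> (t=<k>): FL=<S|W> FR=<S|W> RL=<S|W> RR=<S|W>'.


after cmd 1 (t=14): FL=W FR=S RL=S RR=W
after cmd 2 (t=17): FL=W FR=S RL=S RR=W
after cmd 3 (t=29): FL=W FR=S RL=S RR=W
after cmd 4 (t=37): FL=W FR=S RL=S RR=W
after cmd 5 (t=49): FL=W FR=S RL=S RR=W
after cmd 6 (t=55): FL=S FR=W RL=W RR=S
after cmd 7 (t=57): FL=S FR=W RL=W RR=S

start t=11: FL=S FR=W RL=W RR=S
cmd 1: advance +3 → t=14, phase=(7,1,1,7) → FL=W FR=S RL=S RR=W
cmd 2: advance +3 → t=17, phase=(10,4,4,10) → FL=W FR=S RL=S RR=W
cmd 3: advance +12 → t=29, phase=(10,4,4,10) → FL=W FR=S RL=S RR=W
cmd 4: advance +8 → t=37, phase=(6,0,0,6) → FL=W FR=S RL=S RR=W
cmd 5: advance +12 → t=49, phase=(6,0,0,6) → FL=W FR=S RL=S RR=W
cmd 6: advance +6 → t=55, phase=(0,6,6,0) → FL=S FR=W RL=W RR=S
cmd 7: advance +2 → t=57, phase=(2,8,8,2) → FL=S FR=W RL=W RR=S


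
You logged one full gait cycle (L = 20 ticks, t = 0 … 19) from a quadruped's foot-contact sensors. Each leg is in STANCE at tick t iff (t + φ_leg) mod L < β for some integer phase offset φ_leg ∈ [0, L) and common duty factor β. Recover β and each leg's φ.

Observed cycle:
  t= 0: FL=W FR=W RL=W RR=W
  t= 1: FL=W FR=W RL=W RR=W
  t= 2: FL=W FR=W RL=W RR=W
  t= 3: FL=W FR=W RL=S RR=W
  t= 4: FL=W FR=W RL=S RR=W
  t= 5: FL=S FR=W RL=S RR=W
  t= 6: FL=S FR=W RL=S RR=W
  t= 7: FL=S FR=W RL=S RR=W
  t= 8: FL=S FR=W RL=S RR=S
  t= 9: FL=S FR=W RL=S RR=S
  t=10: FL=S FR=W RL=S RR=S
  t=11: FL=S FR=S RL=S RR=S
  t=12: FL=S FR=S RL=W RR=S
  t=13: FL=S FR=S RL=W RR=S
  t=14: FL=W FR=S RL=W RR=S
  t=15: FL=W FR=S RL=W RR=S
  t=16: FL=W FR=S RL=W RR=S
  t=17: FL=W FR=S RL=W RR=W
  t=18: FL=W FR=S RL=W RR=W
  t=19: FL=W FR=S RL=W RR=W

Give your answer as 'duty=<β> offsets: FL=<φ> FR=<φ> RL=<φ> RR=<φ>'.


duty β = stance ticks per leg = 9
FL: stance ticks = 9; W→S at t=5 → φ=15
FR: stance ticks = 9; W→S at t=11 → φ=9
RL: stance ticks = 9; W→S at t=3 → φ=17
RR: stance ticks = 9; W→S at t=8 → φ=12

duty=9 offsets: FL=15 FR=9 RL=17 RR=12
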